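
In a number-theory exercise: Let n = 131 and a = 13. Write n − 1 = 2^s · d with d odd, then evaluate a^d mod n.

n − 1 = 130 = 2^1 · 65, so s = 1 and d = 65.
13^65 mod 131 = 1.

1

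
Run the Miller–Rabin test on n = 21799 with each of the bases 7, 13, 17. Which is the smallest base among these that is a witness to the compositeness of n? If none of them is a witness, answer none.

n − 1 = 21798 = 2^1 · 10899, so s = 1 and d = 10899.
Base 7: x_0 = 7^10899 mod 21799 = 21798. x_0 = 21798 ≡ −1, so 7 is not a witness.
Base 13: x_0 = 13^10899 mod 21799 = 21798. x_0 = 21798 ≡ −1, so 13 is not a witness.
Base 17: x_0 = 17^10899 mod 21799 = 21798. x_0 = 21798 ≡ −1, so 17 is not a witness.
No listed base is a witness for 21799.

none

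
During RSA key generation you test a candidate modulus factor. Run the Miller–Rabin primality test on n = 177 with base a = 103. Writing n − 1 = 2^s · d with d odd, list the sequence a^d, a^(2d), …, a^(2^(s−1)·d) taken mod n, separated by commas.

n − 1 = 176 = 2^4 · 11, so s = 4 and d = 11.
x_0 = 103^11 mod 177 = 10.
x_1 = 10^2 mod 177 = 100.
x_2 = 100^2 mod 177 = 88.
x_3 = 88^2 mod 177 = 133.

10, 100, 88, 133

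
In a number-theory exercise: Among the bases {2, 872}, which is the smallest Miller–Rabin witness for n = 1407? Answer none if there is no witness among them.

n − 1 = 1406 = 2^1 · 703, so s = 1 and d = 703.
Base 2: x_0 = 2^703 mod 1407 = 1388. x_0 ∉ {1, 1406} and s = 1, so 2 is a Miller–Rabin witness and 1407 is composite.
Base 872: x_0 = 872^703 mod 1407 = 872. x_0 ∉ {1, 1406} and s = 1, so 872 is a Miller–Rabin witness and 1407 is composite.
The smallest witness among the given bases is 2.

2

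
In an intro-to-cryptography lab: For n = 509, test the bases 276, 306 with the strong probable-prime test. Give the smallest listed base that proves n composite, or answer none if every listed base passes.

n − 1 = 508 = 2^2 · 127, so s = 2 and d = 127.
Base 276: x_0 = 276^127 mod 509 = 208. x_0 is neither 1 nor 508, so continue squaring. x_1 = 208^2 mod 509 = 508. x_1 ≡ −1, so 276 is not a witness.
Base 306: x_0 = 306^127 mod 509 = 208. x_0 is neither 1 nor 508, so continue squaring. x_1 = 208^2 mod 509 = 508. x_1 ≡ −1, so 306 is not a witness.
No listed base is a witness for 509.

none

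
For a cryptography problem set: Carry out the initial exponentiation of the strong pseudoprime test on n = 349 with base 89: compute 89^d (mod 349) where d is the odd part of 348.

213

n − 1 = 348 = 2^2 · 87, so s = 2 and d = 87.
By repeated squaring, 89^87 ≡ 213 (mod 349).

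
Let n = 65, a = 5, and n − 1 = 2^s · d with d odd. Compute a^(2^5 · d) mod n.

40

n − 1 = 64 = 2^6 · 1, so s = 6 and d = 1.
x_0 = 5^1 mod 65 = 5.
x_1 = 5^2 mod 65 = 25.
x_2 = 25^2 mod 65 = 40.
x_3 = 40^2 mod 65 = 40.
x_4 = 40^2 mod 65 = 40.
x_5 = 40^2 mod 65 = 40.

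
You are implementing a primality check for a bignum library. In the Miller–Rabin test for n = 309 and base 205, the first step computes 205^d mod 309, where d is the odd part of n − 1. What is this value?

n − 1 = 308 = 2^2 · 77, so s = 2 and d = 77.
By repeated squaring, 205^77 ≡ 205 (mod 309).

205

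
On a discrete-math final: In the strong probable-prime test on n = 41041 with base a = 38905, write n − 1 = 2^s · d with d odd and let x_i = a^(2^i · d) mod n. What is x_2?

1

n − 1 = 41040 = 2^4 · 2565, so s = 4 and d = 2565.
By repeated squaring, 38905^2565 ≡ 17590 (mod 41041).
x_0 = 17590.
x_1 = 17590^2 mod 41041 = 1.
x_2 = 1^2 mod 41041 = 1.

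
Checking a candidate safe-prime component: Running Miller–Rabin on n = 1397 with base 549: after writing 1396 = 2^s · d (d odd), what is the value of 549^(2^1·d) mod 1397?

n − 1 = 1396 = 2^2 · 349, so s = 2 and d = 349.
x_0 = 549^349 mod 1397 = 780.
x_1 = 780^2 mod 1397 = 705.

705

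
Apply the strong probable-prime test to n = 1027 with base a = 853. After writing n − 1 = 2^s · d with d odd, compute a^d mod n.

n − 1 = 1026 = 2^1 · 513, so s = 1 and d = 513.
Repeated squaring mod 1027: 853^1 ≡ 853, 853^2 ≡ 493, 853^4 ≡ 677, 853^8 ≡ 287, 853^16 ≡ 209, 853^32 ≡ 547, 853^64 ≡ 352, 853^128 ≡ 664, 853^256 ≡ 313, 853^512 ≡ 404.
513 = 512 + 1, so 853^513 ≡ 404·853 ≡ 567 (mod 1027).

567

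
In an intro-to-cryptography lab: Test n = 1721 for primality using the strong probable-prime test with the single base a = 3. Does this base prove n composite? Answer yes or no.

no

n − 1 = 1720 = 2^3 · 215, so s = 3 and d = 215.
x_0 = 3^215 mod 1721 = 232.
x_0 is neither 1 nor 1720, so continue squaring.
x_1 = 232^2 mod 1721 = 473.
x_2 = 473^2 mod 1721 = 1720.
x_2 ≡ −1, so 3 is not a witness.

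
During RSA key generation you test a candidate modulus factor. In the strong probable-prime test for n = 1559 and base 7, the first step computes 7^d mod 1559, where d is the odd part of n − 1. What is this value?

n − 1 = 1558 = 2^1 · 779, so s = 1 and d = 779.
By repeated squaring, 7^779 ≡ 1 (mod 1559).

1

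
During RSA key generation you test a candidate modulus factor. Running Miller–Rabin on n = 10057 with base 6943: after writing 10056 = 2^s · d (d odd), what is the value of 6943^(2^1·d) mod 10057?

8189

n − 1 = 10056 = 2^3 · 1257, so s = 3 and d = 1257.
Repeated squaring mod 10057: 6943^1 ≡ 6943, 6943^2 ≡ 2048, 6943^4 ≡ 535, 6943^8 ≡ 4629, 6943^16 ≡ 6231, 6943^32 ≡ 5341, 6943^64 ≡ 4629, 6943^128 ≡ 6231, 6943^256 ≡ 5341, 6943^512 ≡ 4629, 6943^1024 ≡ 6231.
1257 = 1024 + 128 + 64 + 32 + 8 + 1, so 6943^1257 ≡ 6231·6231·4629·5341·4629·6943 ≡ 8100 (mod 10057).
x_0 = 8100.
x_1 = 8100^2 mod 10057 = 8189.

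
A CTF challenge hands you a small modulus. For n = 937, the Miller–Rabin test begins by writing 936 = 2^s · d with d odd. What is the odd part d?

Halving: 936 → 468 → 234 → 117; 117 is odd.
So 936 = 2^3 · 117.

117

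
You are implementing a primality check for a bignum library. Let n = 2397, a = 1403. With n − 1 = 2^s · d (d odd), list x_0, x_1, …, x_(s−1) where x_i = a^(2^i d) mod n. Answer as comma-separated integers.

n − 1 = 2396 = 2^2 · 599, so s = 2 and d = 599.
x_0 = 1403^599 mod 2397 = 1685.
x_1 = 1685^2 mod 2397 = 1177.

1685, 1177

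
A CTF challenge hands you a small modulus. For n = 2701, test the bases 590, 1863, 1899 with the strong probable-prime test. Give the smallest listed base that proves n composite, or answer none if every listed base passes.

none

n − 1 = 2700 = 2^2 · 675, so s = 2 and d = 675.
Base 590: x_0 = 590^675 mod 2701 = 2436. x_0 is neither 1 nor 2700, so continue squaring. x_1 = 2436^2 mod 2701 = 2700. x_1 ≡ −1, so 590 is not a witness.
Base 1863: x_0 = 1863^675 mod 2701 = 2436. x_0 is neither 1 nor 2700, so continue squaring. x_1 = 2436^2 mod 2701 = 2700. x_1 ≡ −1, so 1863 is not a witness.
Base 1899: x_0 = 1899^675 mod 2701 = 1. x_0 = 1, so 1899 is not a witness.
No listed base is a witness for 2701.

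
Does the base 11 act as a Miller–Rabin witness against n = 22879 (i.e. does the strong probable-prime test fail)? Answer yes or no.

n − 1 = 22878 = 2^1 · 11439, so s = 1 and d = 11439.
Repeated squaring mod 22879: 11^1 ≡ 11, 11^2 ≡ 121, 11^4 ≡ 14641, 11^8 ≡ 5530, 11^16 ≡ 14556, 11^32 ≡ 17596, 11^64 ≡ 20588, 11^128 ≡ 9390, 11^256 ≡ 19313, 11^512 ≡ 18511, 11^1024 ≡ 21217, 11^2048 ≡ 16764, 11^4096 ≡ 8939, 11^8192 ≡ 12253.
11439 = 8192 + 2048 + 1024 + 128 + 32 + 8 + 4 + 2 + 1, so 11^11439 ≡ 12253·16764·21217·9390·17596·5530·14641·121·11 ≡ 5097 (mod 22879).
x_0 = 11^11439 mod 22879 = 5097.
x_0 ∉ {1, 22878} and s = 1, so 11 is a Miller–Rabin witness and 22879 is composite.

yes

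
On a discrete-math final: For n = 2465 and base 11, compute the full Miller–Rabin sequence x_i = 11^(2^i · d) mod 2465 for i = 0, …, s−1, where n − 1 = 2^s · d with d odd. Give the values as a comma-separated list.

1061, 1681, 871, 1886, 1

n − 1 = 2464 = 2^5 · 77, so s = 5 and d = 77.
x_0 = 11^77 mod 2465 = 1061.
x_1 = 1061^2 mod 2465 = 1681.
x_2 = 1681^2 mod 2465 = 871.
x_3 = 871^2 mod 2465 = 1886.
x_4 = 1886^2 mod 2465 = 1.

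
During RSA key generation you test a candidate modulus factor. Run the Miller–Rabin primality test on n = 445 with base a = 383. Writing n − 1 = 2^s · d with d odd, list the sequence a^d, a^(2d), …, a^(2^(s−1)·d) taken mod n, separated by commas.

n − 1 = 444 = 2^2 · 111, so s = 2 and d = 111.
x_0 = 383^111 mod 445 = 417.
x_1 = 417^2 mod 445 = 339.

417, 339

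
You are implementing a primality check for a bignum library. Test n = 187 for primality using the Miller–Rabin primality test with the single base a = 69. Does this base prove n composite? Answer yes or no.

n − 1 = 186 = 2^1 · 93, so s = 1 and d = 93.
x_0 = 69^93 mod 187 = 137.
x_0 ∉ {1, 186} and s = 1, so 69 is a Miller–Rabin witness and 187 is composite.

yes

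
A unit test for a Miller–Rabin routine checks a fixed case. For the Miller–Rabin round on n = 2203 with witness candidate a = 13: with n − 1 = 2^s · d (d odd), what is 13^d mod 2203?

n − 1 = 2202 = 2^1 · 1101, so s = 1 and d = 1101.
13^1101 mod 2203 = 2202.

2202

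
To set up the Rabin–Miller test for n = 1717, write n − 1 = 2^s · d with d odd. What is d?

Halving: 1716 → 858 → 429; 429 is odd.
So 1716 = 2^2 · 429.

429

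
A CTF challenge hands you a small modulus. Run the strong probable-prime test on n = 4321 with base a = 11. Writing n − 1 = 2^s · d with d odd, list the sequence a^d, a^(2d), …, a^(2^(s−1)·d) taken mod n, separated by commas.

3478, 2005, 1495, 1068, 4201

n − 1 = 4320 = 2^5 · 135, so s = 5 and d = 135.
x_0 = 11^135 mod 4321 = 3478.
x_1 = 3478^2 mod 4321 = 2005.
x_2 = 2005^2 mod 4321 = 1495.
x_3 = 1495^2 mod 4321 = 1068.
x_4 = 1068^2 mod 4321 = 4201.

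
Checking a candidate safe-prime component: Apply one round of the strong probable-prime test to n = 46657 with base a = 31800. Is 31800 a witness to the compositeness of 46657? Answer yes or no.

no

n − 1 = 46656 = 2^6 · 729, so s = 6 and d = 729.
Repeated squaring mod 46657: 31800^1 ≡ 31800, 31800^2 ≡ 42839, 31800^4 ≡ 20140, 31800^8 ≡ 30299, 31800^16 ≡ 6269, 31800^32 ≡ 15167, 31800^64 ≡ 18879, 31800^128 ≡ 3818, 31800^256 ≡ 20140, 31800^512 ≡ 30299.
729 = 512 + 128 + 64 + 16 + 8 + 1, so 31800^729 ≡ 30299·3818·18879·6269·30299·31800 ≡ 41150 (mod 46657).
x_0 = 31800^729 mod 46657 = 41150.
x_0 is neither 1 nor 46656, so continue squaring.
x_1 = 41150^2 mod 46657 = 46656.
x_1 ≡ −1, so 31800 is not a witness.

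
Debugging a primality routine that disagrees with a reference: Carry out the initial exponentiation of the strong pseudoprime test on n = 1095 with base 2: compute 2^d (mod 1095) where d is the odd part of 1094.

n − 1 = 1094 = 2^1 · 547, so s = 1 and d = 547.
2^547 mod 1095 = 128.

128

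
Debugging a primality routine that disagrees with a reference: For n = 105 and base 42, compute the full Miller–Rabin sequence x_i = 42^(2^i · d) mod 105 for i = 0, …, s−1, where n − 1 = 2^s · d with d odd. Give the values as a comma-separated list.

n − 1 = 104 = 2^3 · 13, so s = 3 and d = 13.
x_0 = 42^13 mod 105 = 42.
x_1 = 42^2 mod 105 = 84.
x_2 = 84^2 mod 105 = 21.

42, 84, 21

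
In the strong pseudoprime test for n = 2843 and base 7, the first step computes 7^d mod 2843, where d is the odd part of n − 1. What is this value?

n − 1 = 2842 = 2^1 · 1421, so s = 1 and d = 1421.
By repeated squaring, 7^1421 ≡ 2842 (mod 2843).

2842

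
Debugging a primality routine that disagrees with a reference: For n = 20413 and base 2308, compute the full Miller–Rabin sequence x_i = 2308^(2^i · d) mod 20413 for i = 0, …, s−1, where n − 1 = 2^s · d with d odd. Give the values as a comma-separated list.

n − 1 = 20412 = 2^2 · 5103, so s = 2 and d = 5103.
x_0 = 2308^5103 mod 20413 = 10220.
x_1 = 10220^2 mod 20413 = 15492.

10220, 15492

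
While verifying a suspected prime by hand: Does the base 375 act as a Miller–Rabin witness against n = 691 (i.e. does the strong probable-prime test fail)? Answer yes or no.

no

n − 1 = 690 = 2^1 · 345, so s = 1 and d = 345.
x_0 = 375^345 mod 691 = 690.
x_0 = 690 ≡ −1, so 375 is not a witness.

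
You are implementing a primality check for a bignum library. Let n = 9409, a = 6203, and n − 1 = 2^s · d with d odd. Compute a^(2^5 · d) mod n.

3978

n − 1 = 9408 = 2^6 · 147, so s = 6 and d = 147.
x_0 = 6203^147 mod 9409 = 319.
x_1 = 319^2 mod 9409 = 7671.
x_2 = 7671^2 mod 9409 = 355.
x_3 = 355^2 mod 9409 = 3708.
x_4 = 3708^2 mod 9409 = 2715.
x_5 = 2715^2 mod 9409 = 3978.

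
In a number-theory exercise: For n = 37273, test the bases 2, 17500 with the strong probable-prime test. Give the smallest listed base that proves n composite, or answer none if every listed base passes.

n − 1 = 37272 = 2^3 · 4659, so s = 3 and d = 4659.
Base 2: x_0 = 2^4659 mod 37273 = 37272. x_0 = 37272 ≡ −1, so 2 is not a witness.
Base 17500: x_0 = 17500^4659 mod 37273 = 5047. x_0 is neither 1 nor 37272, so continue squaring. x_1 = 5047^2 mod 37273 = 14750. x_2 = 14750^2 mod 37273 = 37272. x_2 ≡ −1, so 17500 is not a witness.
No listed base is a witness for 37273.

none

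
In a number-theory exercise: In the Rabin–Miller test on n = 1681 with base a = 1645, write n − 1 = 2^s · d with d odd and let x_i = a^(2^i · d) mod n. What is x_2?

903

n − 1 = 1680 = 2^4 · 105, so s = 4 and d = 105.
x_0 = 1645^105 mod 1681 = 1567.
x_1 = 1567^2 mod 1681 = 1229.
x_2 = 1229^2 mod 1681 = 903.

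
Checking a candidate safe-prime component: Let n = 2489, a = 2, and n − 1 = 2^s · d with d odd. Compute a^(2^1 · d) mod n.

55

n − 1 = 2488 = 2^3 · 311, so s = 3 and d = 311.
Repeated squaring mod 2489: 2^1 ≡ 2, 2^2 ≡ 4, 2^4 ≡ 16, 2^8 ≡ 256, 2^16 ≡ 822, 2^32 ≡ 1165, 2^64 ≡ 720, 2^128 ≡ 688, 2^256 ≡ 434.
311 = 256 + 32 + 16 + 4 + 2 + 1, so 2^311 ≡ 434·1165·822·16·4·2 ≡ 1077 (mod 2489).
x_0 = 1077.
x_1 = 1077^2 mod 2489 = 55.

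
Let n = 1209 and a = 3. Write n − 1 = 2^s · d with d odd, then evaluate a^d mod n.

3

n − 1 = 1208 = 2^3 · 151, so s = 3 and d = 151.
Repeated squaring mod 1209: 3^1 ≡ 3, 3^2 ≡ 9, 3^4 ≡ 81, 3^8 ≡ 516, 3^16 ≡ 276, 3^32 ≡ 9, 3^64 ≡ 81, 3^128 ≡ 516.
151 = 128 + 16 + 4 + 2 + 1, so 3^151 ≡ 516·276·81·9·3 ≡ 3 (mod 1209).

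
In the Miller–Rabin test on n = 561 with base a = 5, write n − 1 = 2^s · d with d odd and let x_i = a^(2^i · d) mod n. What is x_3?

67

n − 1 = 560 = 2^4 · 35, so s = 4 and d = 35.
x_0 = 5^35 mod 561 = 23.
x_1 = 23^2 mod 561 = 529.
x_2 = 529^2 mod 561 = 463.
x_3 = 463^2 mod 561 = 67.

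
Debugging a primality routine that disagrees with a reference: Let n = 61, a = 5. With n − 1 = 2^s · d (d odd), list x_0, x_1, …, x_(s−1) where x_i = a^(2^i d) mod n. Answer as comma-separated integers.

n − 1 = 60 = 2^2 · 15, so s = 2 and d = 15.
x_0 = 5^15 mod 61 = 60.
x_1 = 60^2 mod 61 = 1.

60, 1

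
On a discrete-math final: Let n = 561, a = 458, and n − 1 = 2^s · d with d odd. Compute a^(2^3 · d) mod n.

1

n − 1 = 560 = 2^4 · 35, so s = 4 and d = 35.
x_0 = 458^35 mod 561 = 560.
x_1 = 560^2 mod 561 = 1.
x_2 = 1^2 mod 561 = 1.
x_3 = 1^2 mod 561 = 1.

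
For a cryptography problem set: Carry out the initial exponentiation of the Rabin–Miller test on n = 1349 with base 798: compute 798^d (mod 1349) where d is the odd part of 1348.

1273

n − 1 = 1348 = 2^2 · 337, so s = 2 and d = 337.
Repeated squaring mod 1349: 798^1 ≡ 798, 798^2 ≡ 76, 798^4 ≡ 380, 798^8 ≡ 57, 798^16 ≡ 551, 798^32 ≡ 76, 798^64 ≡ 380, 798^128 ≡ 57, 798^256 ≡ 551.
337 = 256 + 64 + 16 + 1, so 798^337 ≡ 551·380·551·798 ≡ 1273 (mod 1349).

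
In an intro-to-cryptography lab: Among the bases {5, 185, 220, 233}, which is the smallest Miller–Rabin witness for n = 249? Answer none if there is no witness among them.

5

n − 1 = 248 = 2^3 · 31, so s = 3 and d = 31.
Base 5: x_0 = 5^31 mod 249 = 98. x_0 is neither 1 nor 248, so continue squaring. x_1 = 98^2 mod 249 = 142. x_2 = 142^2 mod 249 = 244. Reached i = s−1 = 2 without hitting −1: 5 is a Miller–Rabin witness and 249 is composite.
Base 185: x_0 = 185^31 mod 249 = 101. x_0 is neither 1 nor 248, so continue squaring. x_1 = 101^2 mod 249 = 241. x_2 = 241^2 mod 249 = 64. Reached i = s−1 = 2 without hitting −1: 185 is a Miller–Rabin witness and 249 is composite.
Base 220: x_0 = 220^31 mod 249 = 91. x_0 is neither 1 nor 248, so continue squaring. x_1 = 91^2 mod 249 = 64. x_2 = 64^2 mod 249 = 112. Reached i = s−1 = 2 without hitting −1: 220 is a Miller–Rabin witness and 249 is composite.
Base 233: x_0 = 233^31 mod 249 = 2. x_0 is neither 1 nor 248, so continue squaring. x_1 = 2^2 mod 249 = 4. x_2 = 4^2 mod 249 = 16. Reached i = s−1 = 2 without hitting −1: 233 is a Miller–Rabin witness and 249 is composite.
The smallest witness among the given bases is 5.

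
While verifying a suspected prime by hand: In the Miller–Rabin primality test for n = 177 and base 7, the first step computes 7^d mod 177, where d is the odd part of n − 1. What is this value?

n − 1 = 176 = 2^4 · 11, so s = 4 and d = 11.
7^11 mod 177 = 94.

94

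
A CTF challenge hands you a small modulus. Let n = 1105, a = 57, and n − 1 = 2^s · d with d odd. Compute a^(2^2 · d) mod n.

1041

n − 1 = 1104 = 2^4 · 69, so s = 4 and d = 69.
Repeated squaring mod 1105: 57^1 ≡ 57, 57^2 ≡ 1039, 57^4 ≡ 1041, 57^8 ≡ 781, 57^16 ≡ 1, 57^32 ≡ 1, 57^64 ≡ 1.
69 = 64 + 4 + 1, so 57^69 ≡ 1·1041·57 ≡ 772 (mod 1105).
x_0 = 772.
x_1 = 772^2 mod 1105 = 389.
x_2 = 389^2 mod 1105 = 1041.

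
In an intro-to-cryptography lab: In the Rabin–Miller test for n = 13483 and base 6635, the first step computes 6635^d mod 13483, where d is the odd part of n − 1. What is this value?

n − 1 = 13482 = 2^1 · 6741, so s = 1 and d = 6741.
6635^6741 mod 13483 = 4913.

4913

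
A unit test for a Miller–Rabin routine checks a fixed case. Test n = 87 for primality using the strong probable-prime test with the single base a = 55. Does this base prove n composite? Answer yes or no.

n − 1 = 86 = 2^1 · 43, so s = 1 and d = 43.
x_0 = 55^43 mod 87 = 61.
x_0 ∉ {1, 86} and s = 1, so 55 is a Miller–Rabin witness and 87 is composite.

yes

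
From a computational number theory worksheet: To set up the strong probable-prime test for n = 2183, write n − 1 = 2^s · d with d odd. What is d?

Halving: 2182 → 1091; 1091 is odd.
So 2182 = 2^1 · 1091.

1091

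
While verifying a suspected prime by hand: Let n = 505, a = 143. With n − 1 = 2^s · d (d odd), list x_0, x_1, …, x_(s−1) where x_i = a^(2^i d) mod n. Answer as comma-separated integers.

n − 1 = 504 = 2^3 · 63, so s = 3 and d = 63.
x_0 = 143^63 mod 505 = 162.
x_1 = 162^2 mod 505 = 489.
x_2 = 489^2 mod 505 = 256.

162, 489, 256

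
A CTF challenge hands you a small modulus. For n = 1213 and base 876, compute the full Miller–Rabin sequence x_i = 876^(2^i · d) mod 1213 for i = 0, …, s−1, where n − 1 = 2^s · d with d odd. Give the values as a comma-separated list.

n − 1 = 1212 = 2^2 · 303, so s = 2 and d = 303.
x_0 = 876^303 mod 1213 = 495.
x_1 = 495^2 mod 1213 = 1212.

495, 1212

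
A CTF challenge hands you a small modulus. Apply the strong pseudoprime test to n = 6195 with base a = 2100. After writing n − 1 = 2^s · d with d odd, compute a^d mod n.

4305

n − 1 = 6194 = 2^1 · 3097, so s = 1 and d = 3097.
2100^3097 mod 6195 = 4305.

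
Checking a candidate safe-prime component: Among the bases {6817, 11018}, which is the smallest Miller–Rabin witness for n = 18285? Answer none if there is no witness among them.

n − 1 = 18284 = 2^2 · 4571, so s = 2 and d = 4571.
Base 6817: x_0 = 6817^4571 mod 18285 = 463. x_0 is neither 1 nor 18284, so continue squaring. x_1 = 463^2 mod 18285 = 13234. Reached i = s−1 = 1 without hitting −1: 6817 is a Miller–Rabin witness and 18285 is composite.
Base 11018: x_0 = 11018^4571 mod 18285 = 17642. x_0 is neither 1 nor 18284, so continue squaring. x_1 = 17642^2 mod 18285 = 11179. Reached i = s−1 = 1 without hitting −1: 11018 is a Miller–Rabin witness and 18285 is composite.
The smallest witness among the given bases is 6817.

6817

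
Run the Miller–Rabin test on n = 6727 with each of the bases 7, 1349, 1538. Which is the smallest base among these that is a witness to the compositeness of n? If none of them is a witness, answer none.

n − 1 = 6726 = 2^1 · 3363, so s = 1 and d = 3363.
Base 7: x_0 = 7^3363 mod 6727 = 5985. x_0 ∉ {1, 6726} and s = 1, so 7 is a Miller–Rabin witness and 6727 is composite.
Base 1349: x_0 = 1349^3363 mod 6727 = 531. x_0 ∉ {1, 6726} and s = 1, so 1349 is a Miller–Rabin witness and 6727 is composite.
Base 1538: x_0 = 1538^3363 mod 6727 = 1217. x_0 ∉ {1, 6726} and s = 1, so 1538 is a Miller–Rabin witness and 6727 is composite.
The smallest witness among the given bases is 7.

7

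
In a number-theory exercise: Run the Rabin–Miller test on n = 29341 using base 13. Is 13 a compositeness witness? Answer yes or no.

n − 1 = 29340 = 2^2 · 7335, so s = 2 and d = 7335.
Repeated squaring mod 29341: 13^1 ≡ 13, 13^2 ≡ 169, 13^4 ≡ 28561, 13^8 ≡ 21580, 13^16 ≡ 25389, 13^32 ≡ 8892, 13^64 ≡ 23010, 13^128 ≡ 1755, 13^256 ≡ 28561, 13^512 ≡ 21580, 13^1024 ≡ 25389, 13^2048 ≡ 8892, 13^4096 ≡ 23010.
7335 = 4096 + 2048 + 1024 + 128 + 32 + 4 + 2 + 1, so 13^7335 ≡ 23010·8892·25389·1755·8892·28561·169·13 ≡ 8541 (mod 29341).
x_0 = 13^7335 mod 29341 = 8541.
x_0 is neither 1 nor 29340, so continue squaring.
x_1 = 8541^2 mod 29341 = 6955.
Reached i = s−1 = 1 without hitting −1: 13 is a Miller–Rabin witness and 29341 is composite.

yes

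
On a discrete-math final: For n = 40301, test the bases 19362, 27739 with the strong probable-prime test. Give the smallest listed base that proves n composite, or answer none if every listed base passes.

19362

n − 1 = 40300 = 2^2 · 10075, so s = 2 and d = 10075.
Base 19362: x_0 = 19362^10075 mod 40301 = 185. x_0 is neither 1 nor 40300, so continue squaring. x_1 = 185^2 mod 40301 = 34225. Reached i = s−1 = 1 without hitting −1: 19362 is a Miller–Rabin witness and 40301 is composite.
Base 27739: x_0 = 27739^10075 mod 40301 = 28216. x_0 is neither 1 nor 40300, so continue squaring. x_1 = 28216^2 mod 40301 = 36702. Reached i = s−1 = 1 without hitting −1: 27739 is a Miller–Rabin witness and 40301 is composite.
The smallest witness among the given bases is 19362.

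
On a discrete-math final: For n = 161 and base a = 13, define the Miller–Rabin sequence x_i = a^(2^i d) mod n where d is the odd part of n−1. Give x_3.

n − 1 = 160 = 2^5 · 5, so s = 5 and d = 5.
x_0 = 13^5 mod 161 = 27.
x_1 = 27^2 mod 161 = 85.
x_2 = 85^2 mod 161 = 141.
x_3 = 141^2 mod 161 = 78.

78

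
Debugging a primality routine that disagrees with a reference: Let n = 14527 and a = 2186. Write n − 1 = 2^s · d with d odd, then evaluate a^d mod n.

9854

n − 1 = 14526 = 2^1 · 7263, so s = 1 and d = 7263.
2186^7263 mod 14527 = 9854.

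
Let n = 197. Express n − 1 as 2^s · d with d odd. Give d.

49

Halving: 196 → 98 → 49; 49 is odd.
So 196 = 2^2 · 49.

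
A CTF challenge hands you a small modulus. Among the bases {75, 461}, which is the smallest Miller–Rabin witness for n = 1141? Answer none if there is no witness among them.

75

n − 1 = 1140 = 2^2 · 285, so s = 2 and d = 285.
Base 75: x_0 = 75^285 mod 1141 = 517. x_0 is neither 1 nor 1140, so continue squaring. x_1 = 517^2 mod 1141 = 295. Reached i = s−1 = 1 without hitting −1: 75 is a Miller–Rabin witness and 1141 is composite.
Base 461: x_0 = 461^285 mod 1141 = 1063. x_0 is neither 1 nor 1140, so continue squaring. x_1 = 1063^2 mod 1141 = 379. Reached i = s−1 = 1 without hitting −1: 461 is a Miller–Rabin witness and 1141 is composite.
The smallest witness among the given bases is 75.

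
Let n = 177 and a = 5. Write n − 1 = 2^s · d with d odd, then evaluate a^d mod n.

20

n − 1 = 176 = 2^4 · 11, so s = 4 and d = 11.
By repeated squaring, 5^11 ≡ 20 (mod 177).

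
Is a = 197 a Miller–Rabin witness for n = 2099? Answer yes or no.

n − 1 = 2098 = 2^1 · 1049, so s = 1 and d = 1049.
Repeated squaring mod 2099: 197^1 ≡ 197, 197^2 ≡ 1027, 197^4 ≡ 1031, 197^8 ≡ 867, 197^16 ≡ 247, 197^32 ≡ 138, 197^64 ≡ 153, 197^128 ≡ 320, 197^256 ≡ 1648, 197^512 ≡ 1897, 197^1024 ≡ 923.
1049 = 1024 + 16 + 8 + 1, so 197^1049 ≡ 923·247·867·197 ≡ 2098 (mod 2099).
x_0 = 197^1049 mod 2099 = 2098.
x_0 = 2098 ≡ −1, so 197 is not a witness.

no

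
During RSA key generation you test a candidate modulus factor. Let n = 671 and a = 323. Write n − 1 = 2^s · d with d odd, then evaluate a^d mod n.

639

n − 1 = 670 = 2^1 · 335, so s = 1 and d = 335.
323^335 mod 671 = 639.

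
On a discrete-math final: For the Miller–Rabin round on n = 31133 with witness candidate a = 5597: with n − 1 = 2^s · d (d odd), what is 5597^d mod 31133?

20281

n − 1 = 31132 = 2^2 · 7783, so s = 2 and d = 7783.
Repeated squaring mod 31133: 5597^1 ≡ 5597, 5597^2 ≡ 6611, 5597^4 ≡ 25722, 5597^8 ≡ 13901, 5597^16 ≡ 26403, 5597^32 ≡ 19406, 5597^64 ≡ 8068, 5597^128 ≡ 24654, 5597^256 ≡ 10157, 5597^512 ≡ 21020, 5597^1024 ≡ 864, 5597^2048 ≡ 30437, 5597^4096 ≡ 17421.
7783 = 4096 + 2048 + 1024 + 512 + 64 + 32 + 4 + 2 + 1, so 5597^7783 ≡ 17421·30437·864·21020·8068·19406·25722·6611·5597 ≡ 20281 (mod 31133).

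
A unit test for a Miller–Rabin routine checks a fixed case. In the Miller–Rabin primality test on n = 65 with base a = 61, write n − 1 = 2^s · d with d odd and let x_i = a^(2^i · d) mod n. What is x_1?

n − 1 = 64 = 2^6 · 1, so s = 6 and d = 1.
x_0 = 61^1 mod 65 = 61.
x_1 = 61^2 mod 65 = 16.

16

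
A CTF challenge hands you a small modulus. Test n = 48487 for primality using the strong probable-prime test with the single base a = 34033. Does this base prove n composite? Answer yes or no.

n − 1 = 48486 = 2^1 · 24243, so s = 1 and d = 24243.
x_0 = 34033^24243 mod 48487 = 1.
x_0 = 1, so 34033 is not a witness.

no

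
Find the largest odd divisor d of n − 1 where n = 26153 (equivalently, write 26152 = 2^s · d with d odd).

Halving: 26152 → 13076 → 6538 → 3269; 3269 is odd.
So 26152 = 2^3 · 3269.

3269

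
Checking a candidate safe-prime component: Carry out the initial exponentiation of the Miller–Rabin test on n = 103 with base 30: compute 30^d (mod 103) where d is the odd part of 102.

n − 1 = 102 = 2^1 · 51, so s = 1 and d = 51.
Repeated squaring mod 103: 30^1 ≡ 30, 30^2 ≡ 76, 30^4 ≡ 8, 30^8 ≡ 64, 30^16 ≡ 79, 30^32 ≡ 61.
51 = 32 + 16 + 2 + 1, so 30^51 ≡ 61·79·76·30 ≡ 1 (mod 103).

1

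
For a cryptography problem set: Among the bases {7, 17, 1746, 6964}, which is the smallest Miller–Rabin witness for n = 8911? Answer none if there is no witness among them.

n − 1 = 8910 = 2^1 · 4455, so s = 1 and d = 4455.
Base 7: x_0 = 7^4455 mod 8911 = 1540. x_0 ∉ {1, 8910} and s = 1, so 7 is a Miller–Rabin witness and 8911 is composite.
Base 17: x_0 = 17^4455 mod 8911 = 2547. x_0 ∉ {1, 8910} and s = 1, so 17 is a Miller–Rabin witness and 8911 is composite.
Base 1746: x_0 = 1746^4455 mod 8911 = 2547. x_0 ∉ {1, 8910} and s = 1, so 1746 is a Miller–Rabin witness and 8911 is composite.
Base 6964: x_0 = 6964^4455 mod 8911 = 8910. x_0 = 8910 ≡ −1, so 6964 is not a witness.
The smallest witness among the given bases is 7.

7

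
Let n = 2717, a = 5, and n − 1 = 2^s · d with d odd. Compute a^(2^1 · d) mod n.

1676

n − 1 = 2716 = 2^2 · 679, so s = 2 and d = 679.
x_0 = 5^679 mod 2717 = 2088.
x_1 = 2088^2 mod 2717 = 1676.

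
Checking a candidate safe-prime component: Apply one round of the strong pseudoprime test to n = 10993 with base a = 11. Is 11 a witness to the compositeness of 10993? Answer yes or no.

no

n − 1 = 10992 = 2^4 · 687, so s = 4 and d = 687.
x_0 = 11^687 mod 10993 = 10992.
x_0 = 10992 ≡ −1, so 11 is not a witness.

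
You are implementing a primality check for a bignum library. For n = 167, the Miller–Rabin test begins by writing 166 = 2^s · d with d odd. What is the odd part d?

83

Halving: 166 → 83; 83 is odd.
So 166 = 2^1 · 83.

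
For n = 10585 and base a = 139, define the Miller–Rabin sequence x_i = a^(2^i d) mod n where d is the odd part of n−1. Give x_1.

4061

n − 1 = 10584 = 2^3 · 1323, so s = 3 and d = 1323.
x_0 = 139^1323 mod 10585 = 5424.
x_1 = 5424^2 mod 10585 = 4061.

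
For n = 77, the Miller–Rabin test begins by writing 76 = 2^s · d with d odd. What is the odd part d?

Halving: 76 → 38 → 19; 19 is odd.
So 76 = 2^2 · 19.

19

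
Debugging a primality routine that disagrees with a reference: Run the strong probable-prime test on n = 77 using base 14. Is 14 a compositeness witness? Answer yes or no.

n − 1 = 76 = 2^2 · 19, so s = 2 and d = 19.
x_0 = 14^19 mod 77 = 70.
x_0 is neither 1 nor 76, so continue squaring.
x_1 = 70^2 mod 77 = 49.
Reached i = s−1 = 1 without hitting −1: 14 is a Miller–Rabin witness and 77 is composite.

yes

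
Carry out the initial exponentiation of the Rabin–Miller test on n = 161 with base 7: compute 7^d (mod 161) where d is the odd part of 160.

63

n − 1 = 160 = 2^5 · 5, so s = 5 and d = 5.
7^5 mod 161 = 63.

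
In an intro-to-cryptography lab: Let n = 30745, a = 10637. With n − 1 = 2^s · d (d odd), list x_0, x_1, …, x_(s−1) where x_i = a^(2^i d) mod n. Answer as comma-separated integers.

15653, 9504, 27951

n − 1 = 30744 = 2^3 · 3843, so s = 3 and d = 3843.
x_0 = 10637^3843 mod 30745 = 15653.
x_1 = 15653^2 mod 30745 = 9504.
x_2 = 9504^2 mod 30745 = 27951.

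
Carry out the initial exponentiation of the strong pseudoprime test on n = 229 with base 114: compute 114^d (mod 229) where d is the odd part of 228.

n − 1 = 228 = 2^2 · 57, so s = 2 and d = 57.
Repeated squaring mod 229: 114^1 ≡ 114, 114^2 ≡ 172, 114^4 ≡ 43, 114^8 ≡ 17, 114^16 ≡ 60, 114^32 ≡ 165.
57 = 32 + 16 + 8 + 1, so 114^57 ≡ 165·60·17·114 ≡ 122 (mod 229).

122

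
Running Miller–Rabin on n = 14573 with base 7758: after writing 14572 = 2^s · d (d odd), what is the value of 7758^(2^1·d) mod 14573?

n − 1 = 14572 = 2^2 · 3643, so s = 2 and d = 3643.
x_0 = 7758^3643 mod 14573 = 7628.
x_1 = 7628^2 mod 14573 = 10968.

10968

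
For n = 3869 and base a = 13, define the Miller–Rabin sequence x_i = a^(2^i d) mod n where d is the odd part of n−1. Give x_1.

572

n − 1 = 3868 = 2^2 · 967, so s = 2 and d = 967.
Repeated squaring mod 3869: 13^1 ≡ 13, 13^2 ≡ 169, 13^4 ≡ 1478, 13^8 ≡ 2368, 13^16 ≡ 1243, 13^32 ≡ 1318, 13^64 ≡ 3812, 13^128 ≡ 3249, 13^256 ≡ 1369, 13^512 ≡ 1565.
967 = 512 + 256 + 128 + 64 + 4 + 2 + 1, so 13^967 ≡ 1565·1369·3249·3812·1478·169·13 ≡ 399 (mod 3869).
x_0 = 399.
x_1 = 399^2 mod 3869 = 572.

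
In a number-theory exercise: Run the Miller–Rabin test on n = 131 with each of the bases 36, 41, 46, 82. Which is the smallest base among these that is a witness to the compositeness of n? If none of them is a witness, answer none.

none

n − 1 = 130 = 2^1 · 65, so s = 1 and d = 65.
Base 36: x_0 = 36^65 mod 131 = 1. x_0 = 1, so 36 is not a witness.
Base 41: x_0 = 41^65 mod 131 = 1. x_0 = 1, so 41 is not a witness.
Base 46: x_0 = 46^65 mod 131 = 1. x_0 = 1, so 46 is not a witness.
Base 82: x_0 = 82^65 mod 131 = 130. x_0 = 130 ≡ −1, so 82 is not a witness.
No listed base is a witness for 131.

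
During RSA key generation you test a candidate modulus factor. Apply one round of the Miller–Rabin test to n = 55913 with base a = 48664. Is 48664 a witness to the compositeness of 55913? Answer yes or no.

yes

n − 1 = 55912 = 2^3 · 6989, so s = 3 and d = 6989.
x_0 = 48664^6989 mod 55913 = 17776.
x_0 is neither 1 nor 55912, so continue squaring.
x_1 = 17776^2 mod 55913 = 21813.
x_2 = 21813^2 mod 55913 = 43252.
Reached i = s−1 = 2 without hitting −1: 48664 is a Miller–Rabin witness and 55913 is composite.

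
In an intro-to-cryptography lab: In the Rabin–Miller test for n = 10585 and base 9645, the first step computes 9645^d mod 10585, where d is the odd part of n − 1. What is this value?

n − 1 = 10584 = 2^3 · 1323, so s = 3 and d = 1323.
9645^1323 mod 10585 = 10365.

10365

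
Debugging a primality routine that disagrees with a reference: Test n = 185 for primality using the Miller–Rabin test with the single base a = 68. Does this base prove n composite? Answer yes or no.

no

n − 1 = 184 = 2^3 · 23, so s = 3 and d = 23.
x_0 = 68^23 mod 185 = 117.
x_0 is neither 1 nor 184, so continue squaring.
x_1 = 117^2 mod 185 = 184.
x_1 ≡ −1, so 68 is not a witness.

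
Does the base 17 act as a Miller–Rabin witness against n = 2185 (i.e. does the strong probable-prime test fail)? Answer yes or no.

yes

n − 1 = 2184 = 2^3 · 273, so s = 3 and d = 273.
x_0 = 17^273 mod 2185 = 467.
x_0 is neither 1 nor 2184, so continue squaring.
x_1 = 467^2 mod 2185 = 1774.
x_2 = 1774^2 mod 2185 = 676.
Reached i = s−1 = 2 without hitting −1: 17 is a Miller–Rabin witness and 2185 is composite.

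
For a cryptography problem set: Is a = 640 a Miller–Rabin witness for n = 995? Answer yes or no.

yes

n − 1 = 994 = 2^1 · 497, so s = 1 and d = 497.
Repeated squaring mod 995: 640^1 ≡ 640, 640^2 ≡ 655, 640^4 ≡ 180, 640^8 ≡ 560, 640^16 ≡ 175, 640^32 ≡ 775, 640^64 ≡ 640, 640^128 ≡ 655, 640^256 ≡ 180.
497 = 256 + 128 + 64 + 32 + 16 + 1, so 640^497 ≡ 180·655·640·775·175·640 ≡ 655 (mod 995).
x_0 = 640^497 mod 995 = 655.
x_0 ∉ {1, 994} and s = 1, so 640 is a Miller–Rabin witness and 995 is composite.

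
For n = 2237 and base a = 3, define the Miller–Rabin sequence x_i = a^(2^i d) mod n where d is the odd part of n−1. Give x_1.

2236

n − 1 = 2236 = 2^2 · 559, so s = 2 and d = 559.
x_0 = 3^559 mod 2237 = 1216.
x_1 = 1216^2 mod 2237 = 2236.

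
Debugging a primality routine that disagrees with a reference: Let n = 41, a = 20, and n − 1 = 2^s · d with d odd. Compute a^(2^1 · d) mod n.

40

n − 1 = 40 = 2^3 · 5, so s = 3 and d = 5.
x_0 = 20^5 mod 41 = 32.
x_1 = 32^2 mod 41 = 40.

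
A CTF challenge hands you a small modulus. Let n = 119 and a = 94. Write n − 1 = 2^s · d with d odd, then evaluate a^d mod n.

117

n − 1 = 118 = 2^1 · 59, so s = 1 and d = 59.
Repeated squaring mod 119: 94^1 ≡ 94, 94^2 ≡ 30, 94^4 ≡ 67, 94^8 ≡ 86, 94^16 ≡ 18, 94^32 ≡ 86.
59 = 32 + 16 + 8 + 2 + 1, so 94^59 ≡ 86·18·86·30·94 ≡ 117 (mod 119).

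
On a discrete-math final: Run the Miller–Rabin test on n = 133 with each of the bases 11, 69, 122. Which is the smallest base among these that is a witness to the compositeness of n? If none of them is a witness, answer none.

none

n − 1 = 132 = 2^2 · 33, so s = 2 and d = 33.
Base 11: x_0 = 11^33 mod 133 = 1. x_0 = 1, so 11 is not a witness.
Base 69: x_0 = 69^33 mod 133 = 132. x_0 = 132 ≡ −1, so 69 is not a witness.
Base 122: x_0 = 122^33 mod 133 = 132. x_0 = 132 ≡ −1, so 122 is not a witness.
No listed base is a witness for 133.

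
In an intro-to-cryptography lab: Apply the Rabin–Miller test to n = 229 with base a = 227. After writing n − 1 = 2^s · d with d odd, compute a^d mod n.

n − 1 = 228 = 2^2 · 57, so s = 2 and d = 57.
Repeated squaring mod 229: 227^1 ≡ 227, 227^2 ≡ 4, 227^4 ≡ 16, 227^8 ≡ 27, 227^16 ≡ 42, 227^32 ≡ 161.
57 = 32 + 16 + 8 + 1, so 227^57 ≡ 161·42·27·227 ≡ 107 (mod 229).

107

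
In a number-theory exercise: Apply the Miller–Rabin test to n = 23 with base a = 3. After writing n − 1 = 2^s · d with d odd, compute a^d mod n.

1

n − 1 = 22 = 2^1 · 11, so s = 1 and d = 11.
By repeated squaring, 3^11 ≡ 1 (mod 23).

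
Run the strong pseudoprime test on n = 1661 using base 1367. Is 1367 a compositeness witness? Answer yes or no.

no

n − 1 = 1660 = 2^2 · 415, so s = 2 and d = 415.
x_0 = 1367^415 mod 1661 = 1.
x_0 = 1, so 1367 is not a witness.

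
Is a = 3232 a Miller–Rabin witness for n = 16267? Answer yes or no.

no

n − 1 = 16266 = 2^1 · 8133, so s = 1 and d = 8133.
x_0 = 3232^8133 mod 16267 = 16266.
x_0 = 16266 ≡ −1, so 3232 is not a witness.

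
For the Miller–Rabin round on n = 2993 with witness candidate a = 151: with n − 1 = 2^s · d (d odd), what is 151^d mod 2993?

n − 1 = 2992 = 2^4 · 187, so s = 4 and d = 187.
151^187 mod 2993 = 2978.

2978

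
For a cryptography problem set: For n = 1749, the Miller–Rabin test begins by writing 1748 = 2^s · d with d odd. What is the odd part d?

Halving: 1748 → 874 → 437; 437 is odd.
So 1748 = 2^2 · 437.

437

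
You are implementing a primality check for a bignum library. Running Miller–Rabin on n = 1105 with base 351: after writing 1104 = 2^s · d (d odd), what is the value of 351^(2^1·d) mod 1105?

1001

n − 1 = 1104 = 2^4 · 69, so s = 4 and d = 69.
x_0 = 351^69 mod 1105 = 741.
x_1 = 741^2 mod 1105 = 1001.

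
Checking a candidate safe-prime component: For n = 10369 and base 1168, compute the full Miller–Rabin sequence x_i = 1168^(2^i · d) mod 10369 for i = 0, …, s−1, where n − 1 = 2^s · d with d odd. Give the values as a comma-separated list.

6291, 8577, 7243, 4278, 10368, 1, 1

n − 1 = 10368 = 2^7 · 81, so s = 7 and d = 81.
x_0 = 1168^81 mod 10369 = 6291.
x_1 = 6291^2 mod 10369 = 8577.
x_2 = 8577^2 mod 10369 = 7243.
x_3 = 7243^2 mod 10369 = 4278.
x_4 = 4278^2 mod 10369 = 10368.
x_5 = 10368^2 mod 10369 = 1.
x_6 = 1^2 mod 10369 = 1.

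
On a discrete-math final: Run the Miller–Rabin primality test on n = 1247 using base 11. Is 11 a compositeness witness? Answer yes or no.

yes

n − 1 = 1246 = 2^1 · 623, so s = 1 and d = 623.
Repeated squaring mod 1247: 11^1 ≡ 11, 11^2 ≡ 121, 11^4 ≡ 924, 11^8 ≡ 828, 11^16 ≡ 981, 11^32 ≡ 924, 11^64 ≡ 828, 11^128 ≡ 981, 11^256 ≡ 924, 11^512 ≡ 828.
623 = 512 + 64 + 32 + 8 + 4 + 2 + 1, so 11^623 ≡ 828·828·924·828·924·121·11 ≡ 302 (mod 1247).
x_0 = 11^623 mod 1247 = 302.
x_0 ∉ {1, 1246} and s = 1, so 11 is a Miller–Rabin witness and 1247 is composite.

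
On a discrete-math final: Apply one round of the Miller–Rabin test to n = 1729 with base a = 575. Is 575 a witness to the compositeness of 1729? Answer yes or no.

no

n − 1 = 1728 = 2^6 · 27, so s = 6 and d = 27.
x_0 = 575^27 mod 1729 = 1.
x_0 = 1, so 575 is not a witness.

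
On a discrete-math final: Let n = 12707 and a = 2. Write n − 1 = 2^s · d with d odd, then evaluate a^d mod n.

3517

n − 1 = 12706 = 2^1 · 6353, so s = 1 and d = 6353.
By repeated squaring, 2^6353 ≡ 3517 (mod 12707).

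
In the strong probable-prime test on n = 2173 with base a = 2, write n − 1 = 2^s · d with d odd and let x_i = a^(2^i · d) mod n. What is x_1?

1089

n − 1 = 2172 = 2^2 · 543, so s = 2 and d = 543.
By repeated squaring, 2^543 ≡ 828 (mod 2173).
x_0 = 828.
x_1 = 828^2 mod 2173 = 1089.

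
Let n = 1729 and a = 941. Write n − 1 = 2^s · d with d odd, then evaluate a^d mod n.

398

n − 1 = 1728 = 2^6 · 27, so s = 6 and d = 27.
Repeated squaring mod 1729: 941^1 ≡ 941, 941^2 ≡ 233, 941^4 ≡ 690, 941^8 ≡ 625, 941^16 ≡ 1600.
27 = 16 + 8 + 2 + 1, so 941^27 ≡ 1600·625·233·941 ≡ 398 (mod 1729).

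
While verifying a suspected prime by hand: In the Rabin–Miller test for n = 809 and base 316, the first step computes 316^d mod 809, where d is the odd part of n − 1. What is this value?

n − 1 = 808 = 2^3 · 101, so s = 3 and d = 101.
316^101 mod 809 = 1.

1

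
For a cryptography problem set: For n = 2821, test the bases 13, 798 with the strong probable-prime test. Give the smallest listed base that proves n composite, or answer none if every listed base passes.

n − 1 = 2820 = 2^2 · 705, so s = 2 and d = 705.
Base 13: x_0 = 13^705 mod 2821 = 650. x_0 is neither 1 nor 2820, so continue squaring. x_1 = 650^2 mod 2821 = 2171. Reached i = s−1 = 1 without hitting −1: 13 is a Miller–Rabin witness and 2821 is composite.
Base 798: x_0 = 798^705 mod 2821 = 1890. x_0 is neither 1 nor 2820, so continue squaring. x_1 = 1890^2 mod 2821 = 714. Reached i = s−1 = 1 without hitting −1: 798 is a Miller–Rabin witness and 2821 is composite.
The smallest witness among the given bases is 13.

13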